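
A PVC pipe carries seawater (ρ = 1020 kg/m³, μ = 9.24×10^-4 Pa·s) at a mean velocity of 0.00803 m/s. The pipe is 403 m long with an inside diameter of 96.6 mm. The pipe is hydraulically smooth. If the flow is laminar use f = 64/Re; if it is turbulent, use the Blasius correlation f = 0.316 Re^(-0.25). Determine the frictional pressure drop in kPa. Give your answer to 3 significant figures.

ΔP ≈ 0.0103 kPa

Reynolds number Re = ρVD/μ = 1020 · 0.00803 · 0.0966 / 0.000924 = 856.3.
Re < 2300 → laminar flow, so f = 64/Re = 64/856.3 = 0.07474 (the turbulent correlation is not needed).
Darcy-Weisbach: ΔP = f(L/D)(ρV²/2) = 0.07474·(403/0.0966)·(1020·0.00803²/2) = 0.07474·4172·0.03289 = 10.25 Pa.
ΔP = 10.25 Pa = 0.0103 kPa.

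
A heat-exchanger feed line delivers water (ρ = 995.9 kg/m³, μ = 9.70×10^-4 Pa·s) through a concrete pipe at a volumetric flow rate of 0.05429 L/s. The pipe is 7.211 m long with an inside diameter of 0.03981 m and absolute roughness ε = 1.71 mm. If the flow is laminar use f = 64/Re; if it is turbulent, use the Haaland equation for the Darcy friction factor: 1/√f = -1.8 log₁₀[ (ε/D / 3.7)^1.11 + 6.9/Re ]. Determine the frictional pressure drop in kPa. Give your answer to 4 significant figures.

Q = 0.05429 L/s = 0.05429/1000 = 5.429e-05 m³/s.
Cross-sectional area A = πD²/4 = π(0.03981)²/4 = 0.001245 m²; mean velocity V = Q/A = 5.429e-05/0.001245 = 0.04362 m/s.
Reynolds number Re = ρVD/μ = 995.9 · 0.04362 · 0.03981 / 0.00097 = 1783.
Re < 2300 → laminar flow, so f = 64/Re = 64/1783 = 0.0359 (the turbulent correlation is not needed).
Darcy-Weisbach: ΔP = f(L/D)(ρV²/2) = 0.0359·(7.211/0.03981)·(995.9·0.04362²/2) = 0.0359·181.1·0.9473 = 6.16 Pa.
ΔP = 6.16 Pa = 0.006160 kPa.

ΔP ≈ 0.006160 kPa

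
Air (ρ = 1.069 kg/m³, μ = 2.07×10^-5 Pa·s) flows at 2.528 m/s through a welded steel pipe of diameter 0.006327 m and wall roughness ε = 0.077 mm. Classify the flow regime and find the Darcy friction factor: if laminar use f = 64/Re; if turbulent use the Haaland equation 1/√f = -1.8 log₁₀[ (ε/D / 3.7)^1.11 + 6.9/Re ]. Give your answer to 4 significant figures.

f ≈ 0.07748

Re = ρVD/μ = 1.069·2.528·0.006327/2.07e-05 = 826.
Re < 2300 → laminar, so f = 64/Re = 0.07748 (roughness is irrelevant in laminar flow).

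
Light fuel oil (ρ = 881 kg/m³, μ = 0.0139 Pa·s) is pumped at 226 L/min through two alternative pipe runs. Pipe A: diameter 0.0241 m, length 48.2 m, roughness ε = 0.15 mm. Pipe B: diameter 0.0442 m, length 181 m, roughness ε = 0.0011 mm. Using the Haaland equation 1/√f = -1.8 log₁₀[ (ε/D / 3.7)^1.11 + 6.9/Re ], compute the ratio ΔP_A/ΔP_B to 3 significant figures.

ΔP_A/ΔP_B ≈ 6.07

Pipe A: V = Q/A = 0.003767/0.0004562 = 8.257 m/s; Re = 1.261e+04; ε/D = 0.00622; Haaland → f = 0.03773; ΔP_A = f(L/D)(ρV²/2) = 2.266e+06 Pa.
Pipe B: V = Q/A = 0.003767/0.001534 = 2.455 m/s; Re = 6877; ε/D = 2.49e-05; Haaland → f = 0.03434; ΔP_B = f(L/D)(ρV²/2) = 3.733e+05 Pa.
ΔP_A/ΔP_B = 2.266e+06/3.733e+05 = 6.07.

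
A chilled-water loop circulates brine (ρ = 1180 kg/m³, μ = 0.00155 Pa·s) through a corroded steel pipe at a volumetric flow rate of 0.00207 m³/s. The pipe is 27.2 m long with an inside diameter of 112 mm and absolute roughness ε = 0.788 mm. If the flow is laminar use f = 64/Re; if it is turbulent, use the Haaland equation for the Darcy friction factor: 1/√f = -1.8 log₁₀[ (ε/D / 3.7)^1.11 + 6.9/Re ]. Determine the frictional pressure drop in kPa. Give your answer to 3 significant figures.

ΔP ≈ 0.237 kPa

Cross-sectional area A = πD²/4 = π(0.112)²/4 = 0.009852 m²; mean velocity V = Q/A = 0.00207/0.009852 = 0.2101 m/s.
Reynolds number Re = ρVD/μ = 1180 · 0.2101 · 0.112 / 0.00155 = 1.791e+04.
Re > 4000 → turbulent. Relative roughness ε/D = 0.000788/0.112 = 0.00704. Haaland: 1/√f = -1.8 log₁₀[(0.00704/3.7)^1.11 + 6.9/1.791e+04] = -1.8 log₁₀[0.000955 + 0.000385] = 5.171, so f = 0.03739.
Darcy-Weisbach: ΔP = f(L/D)(ρV²/2) = 0.03739·(27.2/0.112)·(1180·0.2101²/2) = 0.03739·242.9·26.05 = 236.5 Pa.
ΔP = 236.5 Pa = 0.237 kPa.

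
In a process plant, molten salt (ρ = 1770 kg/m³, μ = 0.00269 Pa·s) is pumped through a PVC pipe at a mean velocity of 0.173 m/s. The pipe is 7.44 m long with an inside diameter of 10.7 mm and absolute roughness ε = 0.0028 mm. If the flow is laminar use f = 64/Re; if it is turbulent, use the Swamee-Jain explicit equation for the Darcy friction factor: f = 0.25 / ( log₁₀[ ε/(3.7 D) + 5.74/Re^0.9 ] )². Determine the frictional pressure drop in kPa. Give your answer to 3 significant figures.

Reynolds number Re = ρVD/μ = 1770 · 0.173 · 0.0107 / 0.00269 = 1218.
Re < 2300 → laminar flow, so f = 64/Re = 64/1218 = 0.05254 (the turbulent correlation is not needed).
Darcy-Weisbach: ΔP = f(L/D)(ρV²/2) = 0.05254·(7.44/0.0107)·(1770·0.173²/2) = 0.05254·695.3·26.49 = 967.7 Pa.
ΔP = 967.7 Pa = 0.968 kPa.

ΔP ≈ 0.968 kPa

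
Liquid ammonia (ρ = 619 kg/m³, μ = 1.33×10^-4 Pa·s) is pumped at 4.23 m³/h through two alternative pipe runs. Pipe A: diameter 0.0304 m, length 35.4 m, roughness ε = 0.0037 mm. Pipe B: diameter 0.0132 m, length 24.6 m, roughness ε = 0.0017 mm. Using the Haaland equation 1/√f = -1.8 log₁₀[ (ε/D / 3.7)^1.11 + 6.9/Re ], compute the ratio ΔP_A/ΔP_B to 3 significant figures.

Pipe A: V = Q/A = 0.001175/0.0007258 = 1.619 m/s; Re = 2.29e+05; ε/D = 0.000122; Haaland → f = 0.01601; ΔP_A = f(L/D)(ρV²/2) = 1.512e+04 Pa.
Pipe B: V = Q/A = 0.001175/0.0001368 = 8.586 m/s; Re = 5.275e+05; ε/D = 0.000129; Haaland → f = 0.0145; ΔP_B = f(L/D)(ρV²/2) = 6.165e+05 Pa.
ΔP_A/ΔP_B = 1.512e+04/6.165e+05 = 0.0245.

ΔP_A/ΔP_B ≈ 0.0245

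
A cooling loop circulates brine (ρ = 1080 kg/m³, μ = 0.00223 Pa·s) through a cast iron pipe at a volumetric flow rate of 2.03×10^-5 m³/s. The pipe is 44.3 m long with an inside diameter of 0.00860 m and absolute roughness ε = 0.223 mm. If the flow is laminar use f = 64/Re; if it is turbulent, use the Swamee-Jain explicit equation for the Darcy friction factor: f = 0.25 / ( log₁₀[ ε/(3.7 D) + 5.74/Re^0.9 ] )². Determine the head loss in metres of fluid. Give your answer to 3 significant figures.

Cross-sectional area A = πD²/4 = π(0.0086)²/4 = 5.809e-05 m²; mean velocity V = Q/A = 2.03e-05/5.809e-05 = 0.3495 m/s.
Reynolds number Re = ρVD/μ = 1080 · 0.3495 · 0.0086 / 0.00223 = 1456.
Re < 2300 → laminar flow, so f = 64/Re = 64/1456 = 0.04397 (the turbulent correlation is not needed).
Darcy-Weisbach: ΔP = f(L/D)(ρV²/2) = 0.04397·(44.3/0.0086)·(1080·0.3495²/2) = 0.04397·5151·65.95 = 1.494e+04 Pa.
Head loss h_f = ΔP/(ρg) = 1.494e+04/(1080·9.81) = 1.41 m.

h_f ≈ 1.41 m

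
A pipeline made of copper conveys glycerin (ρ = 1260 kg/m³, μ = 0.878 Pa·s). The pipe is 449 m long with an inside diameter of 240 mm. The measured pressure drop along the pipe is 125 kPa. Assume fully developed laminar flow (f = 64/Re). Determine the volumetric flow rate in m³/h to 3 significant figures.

For laminar flow, f = 64/Re with Re = ρVD/μ, so Darcy-Weisbach reduces to ΔP = 32μLV/D². Solving for V: V = ΔP·D²/(32μL) = 1.25e+05·(0.24)²/(32·0.878·449) = 0.5707 m/s.
Check: Re = ρVD/μ = 1260·0.5707·0.24/0.878 = 196.6 < 2300, so the laminar assumption holds.
Q = V·A = 0.5707·(π/4·0.24²) = 0.02582 m³/s = 93.0 m³/h.

Q ≈ 93.0 m³/h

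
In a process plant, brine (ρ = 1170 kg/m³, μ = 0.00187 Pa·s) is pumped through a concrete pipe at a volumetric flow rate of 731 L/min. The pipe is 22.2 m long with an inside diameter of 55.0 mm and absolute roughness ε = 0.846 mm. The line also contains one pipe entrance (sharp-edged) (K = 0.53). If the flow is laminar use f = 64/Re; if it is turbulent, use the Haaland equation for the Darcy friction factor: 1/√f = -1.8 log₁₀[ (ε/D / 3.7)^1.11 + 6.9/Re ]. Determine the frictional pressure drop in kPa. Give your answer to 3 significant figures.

Q = 731 L/min = 731/60000 = 0.01218 m³/s.
Cross-sectional area A = πD²/4 = π(0.055)²/4 = 0.002376 m²; mean velocity V = Q/A = 0.01218/0.002376 = 5.128 m/s.
Reynolds number Re = ρVD/μ = 1170 · 5.128 · 0.055 / 0.00187 = 1.765e+05.
Re > 4000 → turbulent. Relative roughness ε/D = 0.000846/0.055 = 0.0154. Haaland: 1/√f = -1.8 log₁₀[(0.0154/3.7)^1.11 + 6.9/1.765e+05] = -1.8 log₁₀[0.00227 + 3.91e-05] = 4.744, so f = 0.04443.
Total minor-loss coefficient ΣK = 1·0.53 = 0.53.
ΔP = [f·L/D + ΣK]·(ρV²/2) = [0.04443·22.2/0.055 + 0.53]·(1170·5.128²/2) = [17.93 + 0.53]·1.538e+04 = 2.84e+05 Pa.
ΔP = 2.84e+05 Pa = 284 kPa.

ΔP ≈ 284 kPa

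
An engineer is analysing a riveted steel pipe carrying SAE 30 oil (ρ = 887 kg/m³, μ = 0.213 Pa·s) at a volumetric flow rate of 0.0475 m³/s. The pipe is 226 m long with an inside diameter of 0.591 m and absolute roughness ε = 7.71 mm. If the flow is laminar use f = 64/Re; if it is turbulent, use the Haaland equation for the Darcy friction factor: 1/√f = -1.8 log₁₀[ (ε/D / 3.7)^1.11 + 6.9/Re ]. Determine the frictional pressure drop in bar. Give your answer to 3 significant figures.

Cross-sectional area A = πD²/4 = π(0.591)²/4 = 0.2743 m²; mean velocity V = Q/A = 0.0475/0.2743 = 0.1732 m/s.
Reynolds number Re = ρVD/μ = 887 · 0.1732 · 0.591 / 0.213 = 426.1.
Re < 2300 → laminar flow, so f = 64/Re = 64/426.1 = 0.1502 (the turbulent correlation is not needed).
Darcy-Weisbach: ΔP = f(L/D)(ρV²/2) = 0.1502·(226/0.591)·(887·0.1732²/2) = 0.1502·382.4·13.3 = 763.6 Pa.
ΔP = 763.6 Pa = 0.00764 bar.

ΔP ≈ 0.00764 bar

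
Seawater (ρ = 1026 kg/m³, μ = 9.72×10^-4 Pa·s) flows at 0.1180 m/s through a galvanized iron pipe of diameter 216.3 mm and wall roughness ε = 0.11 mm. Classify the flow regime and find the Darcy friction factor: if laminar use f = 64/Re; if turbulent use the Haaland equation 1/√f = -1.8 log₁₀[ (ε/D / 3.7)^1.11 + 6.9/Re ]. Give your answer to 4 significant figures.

Re = ρVD/μ = 1026·0.118·0.2163/0.000972 = 2.694e+04.
Re > 4000 → turbulent. ε/D = 0.00011/0.2163 = 0.000509; Haaland: 1/√f = -1.8 log₁₀[5.17e-05 + 0.000256] = 6.321, so f = 0.02503.

f ≈ 0.02503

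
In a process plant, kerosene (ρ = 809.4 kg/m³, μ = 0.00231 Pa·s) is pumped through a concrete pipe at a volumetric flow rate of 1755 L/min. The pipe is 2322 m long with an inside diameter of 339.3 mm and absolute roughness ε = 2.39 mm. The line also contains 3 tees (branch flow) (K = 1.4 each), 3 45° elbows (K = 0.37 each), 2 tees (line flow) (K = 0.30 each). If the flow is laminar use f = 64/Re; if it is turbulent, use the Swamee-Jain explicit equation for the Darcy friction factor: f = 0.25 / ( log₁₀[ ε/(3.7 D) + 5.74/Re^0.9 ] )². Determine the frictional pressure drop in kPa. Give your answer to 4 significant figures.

ΔP ≈ 10.71 kPa

Q = 1755 L/min = 1755/60000 = 0.02925 m³/s.
Cross-sectional area A = πD²/4 = π(0.3393)²/4 = 0.09042 m²; mean velocity V = Q/A = 0.02925/0.09042 = 0.3235 m/s.
Reynolds number Re = ρVD/μ = 809.4 · 0.3235 · 0.3393 / 0.00231 = 3.846e+04.
Re > 4000 → turbulent. Relative roughness ε/D = 0.00239/0.3393 = 0.00704. Swamee-Jain: f = 0.25/(log₁₀[0.00704/3.7 + 5.74/3.846e+04^0.9])² = 0.25/(log₁₀[0.0019 + 0.000429])² = 0.25/(-2.632)² = 0.03608.
Total minor-loss coefficient ΣK = 3·1.4 + 3·0.37 + 2·0.3 = 5.91.
ΔP = [f·L/D + ΣK]·(ρV²/2) = [0.03608·2322/0.3393 + 5.91]·(809.4·0.3235²/2) = [246.9 + 5.91]·42.35 = 1.071e+04 Pa.
ΔP = 1.071e+04 Pa = 10.71 kPa.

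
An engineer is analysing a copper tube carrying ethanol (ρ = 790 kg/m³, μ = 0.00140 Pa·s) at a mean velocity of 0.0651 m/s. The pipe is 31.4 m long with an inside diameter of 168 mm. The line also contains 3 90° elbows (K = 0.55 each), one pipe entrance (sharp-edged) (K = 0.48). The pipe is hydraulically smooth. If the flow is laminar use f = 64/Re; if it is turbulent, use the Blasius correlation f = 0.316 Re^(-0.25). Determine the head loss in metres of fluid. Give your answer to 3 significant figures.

Reynolds number Re = ρVD/μ = 790 · 0.0651 · 0.168 / 0.0014 = 6171.
Re > 4000 → turbulent. Smooth-pipe (Blasius): f = 0.316 Re^(-0.25) = 0.316/(6171)^0.25 = 0.03565.
Total minor-loss coefficient ΣK = 3·0.55 + 1·0.48 = 2.13.
ΔP = [f·L/D + ΣK]·(ρV²/2) = [0.03565·31.4/0.168 + 2.13]·(790·0.0651²/2) = [6.664 + 2.13]·1.674 = 14.72 Pa.
Head loss h_f = ΔP/(ρg) = 14.72/(790·9.81) = 0.00190 m.

h_f ≈ 0.00190 m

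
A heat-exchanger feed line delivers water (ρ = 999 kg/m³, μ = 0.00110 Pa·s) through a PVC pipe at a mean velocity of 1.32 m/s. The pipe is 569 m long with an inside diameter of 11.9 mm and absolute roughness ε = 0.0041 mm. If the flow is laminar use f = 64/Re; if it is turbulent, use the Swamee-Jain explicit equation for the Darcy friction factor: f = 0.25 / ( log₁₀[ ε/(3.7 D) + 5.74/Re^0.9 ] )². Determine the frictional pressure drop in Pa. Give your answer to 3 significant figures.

ΔP ≈ 1.20×10^6 Pa

Reynolds number Re = ρVD/μ = 999 · 1.32 · 0.0119 / 0.0011 = 1.427e+04.
Re > 4000 → turbulent. Relative roughness ε/D = 4.1e-06/0.0119 = 0.000345. Swamee-Jain: f = 0.25/(log₁₀[0.000345/3.7 + 5.74/1.427e+04^0.9])² = 0.25/(log₁₀[9.31e-05 + 0.00105])² = 0.25/(-2.943)² = 0.02887.
Darcy-Weisbach: ΔP = f(L/D)(ρV²/2) = 0.02887·(569/0.0119)·(999·1.32²/2) = 0.02887·4.782e+04·870.3 = 1.201e+06 Pa.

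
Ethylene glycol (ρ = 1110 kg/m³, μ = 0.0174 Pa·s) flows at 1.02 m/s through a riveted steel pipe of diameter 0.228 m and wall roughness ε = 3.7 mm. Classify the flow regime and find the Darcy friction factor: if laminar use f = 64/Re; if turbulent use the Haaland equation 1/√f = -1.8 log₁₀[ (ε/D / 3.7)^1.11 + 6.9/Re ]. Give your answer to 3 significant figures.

f ≈ 0.0478

Re = ρVD/μ = 1110·1.02·0.228/0.0174 = 1.484e+04.
Re > 4000 → turbulent. ε/D = 0.0037/0.228 = 0.0162; Haaland: 1/√f = -1.8 log₁₀[0.00241 + 0.000465] = 4.573, so f = 0.04781.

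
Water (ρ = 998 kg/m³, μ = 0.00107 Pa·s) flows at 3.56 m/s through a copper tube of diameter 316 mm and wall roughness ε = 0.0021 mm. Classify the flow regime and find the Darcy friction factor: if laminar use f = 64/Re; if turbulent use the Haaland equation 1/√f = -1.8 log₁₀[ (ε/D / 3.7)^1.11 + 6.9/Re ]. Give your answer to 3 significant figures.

Re = ρVD/μ = 998·3.56·0.316/0.00107 = 1.049e+06.
Re > 4000 → turbulent. ε/D = 2.1e-06/0.316 = 6.65e-06; Haaland: 1/√f = -1.8 log₁₀[4.19e-07 + 6.58e-06] = 9.279, so f = 0.01161.

f ≈ 0.0116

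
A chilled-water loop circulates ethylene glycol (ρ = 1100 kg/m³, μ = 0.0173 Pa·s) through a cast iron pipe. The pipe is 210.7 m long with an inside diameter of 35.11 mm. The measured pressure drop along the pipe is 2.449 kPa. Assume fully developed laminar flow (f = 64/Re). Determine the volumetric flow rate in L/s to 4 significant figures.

For laminar flow, f = 64/Re with Re = ρVD/μ, so Darcy-Weisbach reduces to ΔP = 32μLV/D². Solving for V: V = ΔP·D²/(32μL) = 2449·(0.03511)²/(32·0.0173·210.7) = 0.02588 m/s.
Check: Re = ρVD/μ = 1100·0.02588·0.03511/0.0173 = 57.78 < 2300, so the laminar assumption holds.
Q = V·A = 0.02588·(π/4·0.03511²) = 2.506e-05 m³/s = 0.02506 L/s.

Q ≈ 0.02506 L/s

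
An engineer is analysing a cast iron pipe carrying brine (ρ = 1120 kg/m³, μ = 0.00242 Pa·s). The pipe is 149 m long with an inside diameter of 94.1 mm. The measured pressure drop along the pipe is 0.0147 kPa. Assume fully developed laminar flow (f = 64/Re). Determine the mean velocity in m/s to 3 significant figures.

V ≈ 0.0113 m/s

For laminar flow, f = 64/Re with Re = ρVD/μ, so Darcy-Weisbach reduces to ΔP = 32μLV/D². Solving for V: V = ΔP·D²/(32μL) = 14.7·(0.0941)²/(32·0.00242·149) = 0.01128 m/s.
Check: Re = ρVD/μ = 1120·0.01128·0.0941/0.00242 = 491.3 < 2300, so the laminar assumption holds.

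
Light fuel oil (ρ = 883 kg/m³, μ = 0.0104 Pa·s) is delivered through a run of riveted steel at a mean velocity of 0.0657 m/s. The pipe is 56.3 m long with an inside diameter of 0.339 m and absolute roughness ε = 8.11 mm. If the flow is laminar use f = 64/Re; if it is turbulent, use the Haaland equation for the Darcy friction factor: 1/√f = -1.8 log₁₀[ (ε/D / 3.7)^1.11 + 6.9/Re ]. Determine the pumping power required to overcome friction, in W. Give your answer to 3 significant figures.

P ≈ 0.0635 W

Reynolds number Re = ρVD/μ = 883 · 0.0657 · 0.339 / 0.0104 = 1891.
Re < 2300 → laminar flow, so f = 64/Re = 64/1891 = 0.03384 (the turbulent correlation is not needed).
Darcy-Weisbach: ΔP = f(L/D)(ρV²/2) = 0.03384·(56.3/0.339)·(883·0.0657²/2) = 0.03384·166.1·1.906 = 10.71 Pa.
Q = V·A = 0.0657·0.09026 = 0.00593 m³/s.
Pumping power P = QΔP = 0.00593·10.71 = 0.06352 W = 0.0635 W.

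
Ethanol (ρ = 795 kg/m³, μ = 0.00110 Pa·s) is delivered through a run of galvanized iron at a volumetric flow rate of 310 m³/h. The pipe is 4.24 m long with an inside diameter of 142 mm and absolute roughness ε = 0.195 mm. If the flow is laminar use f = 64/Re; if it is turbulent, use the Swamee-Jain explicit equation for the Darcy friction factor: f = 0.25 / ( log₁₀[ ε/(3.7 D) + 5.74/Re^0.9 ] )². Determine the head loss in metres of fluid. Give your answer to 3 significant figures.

h_f ≈ 0.980 m

Q = 310 m³/h = 310/3600 = 0.08611 m³/s.
Cross-sectional area A = πD²/4 = π(0.142)²/4 = 0.01584 m²; mean velocity V = Q/A = 0.08611/0.01584 = 5.437 m/s.
Reynolds number Re = ρVD/μ = 795 · 5.437 · 0.142 / 0.0011 = 5.58e+05.
Re > 4000 → turbulent. Relative roughness ε/D = 0.000195/0.142 = 0.00137. Swamee-Jain: f = 0.25/(log₁₀[0.00137/3.7 + 5.74/5.58e+05^0.9])² = 0.25/(log₁₀[0.000371 + 3.86e-05])² = 0.25/(-3.387)² = 0.02179.
Darcy-Weisbach: ΔP = f(L/D)(ρV²/2) = 0.02179·(4.24/0.142)·(795·5.437²/2) = 0.02179·29.86·1.175e+04 = 7645 Pa.
Head loss h_f = ΔP/(ρg) = 7645/(795·9.81) = 0.980 m.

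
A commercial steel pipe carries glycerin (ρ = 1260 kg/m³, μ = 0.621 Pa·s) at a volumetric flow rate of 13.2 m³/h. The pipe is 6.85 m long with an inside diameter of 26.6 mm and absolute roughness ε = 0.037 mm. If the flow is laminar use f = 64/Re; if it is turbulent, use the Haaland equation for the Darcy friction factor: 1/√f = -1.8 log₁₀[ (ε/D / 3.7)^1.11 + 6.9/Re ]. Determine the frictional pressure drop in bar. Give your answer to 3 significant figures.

Q = 13.2 m³/h = 13.2/3600 = 0.003667 m³/s.
Cross-sectional area A = πD²/4 = π(0.0266)²/4 = 0.0005557 m²; mean velocity V = Q/A = 0.003667/0.0005557 = 6.598 m/s.
Reynolds number Re = ρVD/μ = 1260 · 6.598 · 0.0266 / 0.621 = 356.1.
Re < 2300 → laminar flow, so f = 64/Re = 64/356.1 = 0.1797 (the turbulent correlation is not needed).
Darcy-Weisbach: ΔP = f(L/D)(ρV²/2) = 0.1797·(6.85/0.0266)·(1260·6.598²/2) = 0.1797·257.5·2.743e+04 = 1.269e+06 Pa.
ΔP = 1.269e+06 Pa = 12.7 bar.

ΔP ≈ 12.7 bar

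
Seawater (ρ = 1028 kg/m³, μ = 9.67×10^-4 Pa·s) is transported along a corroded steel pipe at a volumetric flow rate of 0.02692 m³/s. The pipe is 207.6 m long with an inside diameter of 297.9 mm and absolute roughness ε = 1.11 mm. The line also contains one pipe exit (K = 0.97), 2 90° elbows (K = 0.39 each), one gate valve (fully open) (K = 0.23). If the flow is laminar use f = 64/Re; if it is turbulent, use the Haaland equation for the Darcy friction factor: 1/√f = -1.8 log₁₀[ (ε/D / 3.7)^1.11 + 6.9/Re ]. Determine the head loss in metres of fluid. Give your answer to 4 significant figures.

h_f ≈ 0.1673 m

Cross-sectional area A = πD²/4 = π(0.2979)²/4 = 0.0697 m²; mean velocity V = Q/A = 0.02692/0.0697 = 0.3862 m/s.
Reynolds number Re = ρVD/μ = 1028 · 0.3862 · 0.2979 / 0.000967 = 1.223e+05.
Re > 4000 → turbulent. Relative roughness ε/D = 0.00111/0.2979 = 0.00373. Haaland: 1/√f = -1.8 log₁₀[(0.00373/3.7)^1.11 + 6.9/1.223e+05] = -1.8 log₁₀[0.000471 + 5.64e-05] = 5.9, so f = 0.02873.
Total minor-loss coefficient ΣK = 1·0.97 + 2·0.39 + 1·0.23 = 1.98.
ΔP = [f·L/D + ΣK]·(ρV²/2) = [0.02873·207.6/0.2979 + 1.98]·(1028·0.3862²/2) = [20.02 + 1.98]·76.67 = 1687 Pa.
Head loss h_f = ΔP/(ρg) = 1687/(1028·9.81) = 0.1673 m.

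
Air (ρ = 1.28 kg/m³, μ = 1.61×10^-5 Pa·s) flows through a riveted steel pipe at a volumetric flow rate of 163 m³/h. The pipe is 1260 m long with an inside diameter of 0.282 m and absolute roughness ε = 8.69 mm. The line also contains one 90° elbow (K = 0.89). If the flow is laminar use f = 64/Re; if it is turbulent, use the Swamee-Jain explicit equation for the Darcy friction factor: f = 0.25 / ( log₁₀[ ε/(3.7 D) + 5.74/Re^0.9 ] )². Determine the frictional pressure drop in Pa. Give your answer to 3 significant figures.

ΔP ≈ 91.2 Pa

Q = 163 m³/h = 163/3600 = 0.04528 m³/s.
Cross-sectional area A = πD²/4 = π(0.282)²/4 = 0.06246 m²; mean velocity V = Q/A = 0.04528/0.06246 = 0.7249 m/s.
Reynolds number Re = ρVD/μ = 1.28 · 0.7249 · 0.282 / 1.61e-05 = 1.625e+04.
Re > 4000 → turbulent. Relative roughness ε/D = 0.00869/0.282 = 0.0308. Swamee-Jain: f = 0.25/(log₁₀[0.0308/3.7 + 5.74/1.625e+04^0.9])² = 0.25/(log₁₀[0.00833 + 0.000931])² = 0.25/(-2.033)² = 0.06046.
Total minor-loss coefficient ΣK = 1·0.89 = 0.89.
ΔP = [f·L/D + ΣK]·(ρV²/2) = [0.06046·1260/0.282 + 0.89]·(1.28·0.7249²/2) = [270.2 + 0.89]·0.3363 = 91.16 Pa.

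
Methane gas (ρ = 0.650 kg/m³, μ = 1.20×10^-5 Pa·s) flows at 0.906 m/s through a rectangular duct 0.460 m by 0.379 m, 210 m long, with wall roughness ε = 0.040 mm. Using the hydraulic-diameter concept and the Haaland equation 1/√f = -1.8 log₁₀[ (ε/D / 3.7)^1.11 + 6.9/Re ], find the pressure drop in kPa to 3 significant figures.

ΔP ≈ 0.00347 kPa

Hydraulic diameter D_h = 4A/P = 4·(0.46·0.379)/(2·(0.46+0.379)) = 0.6974/1.678 = 0.4156 m.
Re = ρVD_h/μ = 0.65·0.906·0.4156/1.2e-05 = 2.04e+04.
ε/D_h = 4e-05/0.4156 = 9.62e-05; Haaland gives 1/√f = -1.8 log₁₀[8.14e-06+0.000338] = 6.229, so f = 0.02578.
ΔP = f(L/D_h)(ρV²/2) = 0.02578·210/0.4156·0.2668 = 3.475 Pa.
ΔP = 0.00347 kPa.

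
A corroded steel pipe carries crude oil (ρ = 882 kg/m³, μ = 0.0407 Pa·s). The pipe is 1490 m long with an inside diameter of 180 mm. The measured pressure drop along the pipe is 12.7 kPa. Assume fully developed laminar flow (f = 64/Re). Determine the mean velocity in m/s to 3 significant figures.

For laminar flow, f = 64/Re with Re = ρVD/μ, so Darcy-Weisbach reduces to ΔP = 32μLV/D². Solving for V: V = ΔP·D²/(32μL) = 1.27e+04·(0.18)²/(32·0.0407·1490) = 0.212 m/s.
Check: Re = ρVD/μ = 882·0.212·0.18/0.0407 = 827.1 < 2300, so the laminar assumption holds.

V ≈ 0.212 m/s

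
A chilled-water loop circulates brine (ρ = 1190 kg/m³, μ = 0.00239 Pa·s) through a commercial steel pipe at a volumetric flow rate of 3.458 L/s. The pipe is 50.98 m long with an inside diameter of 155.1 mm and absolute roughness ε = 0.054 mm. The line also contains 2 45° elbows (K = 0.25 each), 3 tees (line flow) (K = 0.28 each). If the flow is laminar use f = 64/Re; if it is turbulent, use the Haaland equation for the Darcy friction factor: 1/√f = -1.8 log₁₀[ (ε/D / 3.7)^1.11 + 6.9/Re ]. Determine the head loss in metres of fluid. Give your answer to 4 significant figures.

Q = 3.458 L/s = 3.458/1000 = 0.003458 m³/s.
Cross-sectional area A = πD²/4 = π(0.1551)²/4 = 0.01889 m²; mean velocity V = Q/A = 0.003458/0.01889 = 0.183 m/s.
Reynolds number Re = ρVD/μ = 1190 · 0.183 · 0.1551 / 0.00239 = 1.413e+04.
Re > 4000 → turbulent. Relative roughness ε/D = 5.4e-05/0.1551 = 0.000348. Haaland: 1/√f = -1.8 log₁₀[(0.000348/3.7)^1.11 + 6.9/1.413e+04] = -1.8 log₁₀[3.39e-05 + 0.000488] = 5.908, so f = 0.02865.
Total minor-loss coefficient ΣK = 2·0.25 + 3·0.28 = 1.34.
ΔP = [f·L/D + ΣK]·(ρV²/2) = [0.02865·50.98/0.1551 + 1.34]·(1190·0.183²/2) = [9.417 + 1.34]·19.93 = 214.4 Pa.
Head loss h_f = ΔP/(ρg) = 214.4/(1190·9.81) = 0.01837 m.

h_f ≈ 0.01837 m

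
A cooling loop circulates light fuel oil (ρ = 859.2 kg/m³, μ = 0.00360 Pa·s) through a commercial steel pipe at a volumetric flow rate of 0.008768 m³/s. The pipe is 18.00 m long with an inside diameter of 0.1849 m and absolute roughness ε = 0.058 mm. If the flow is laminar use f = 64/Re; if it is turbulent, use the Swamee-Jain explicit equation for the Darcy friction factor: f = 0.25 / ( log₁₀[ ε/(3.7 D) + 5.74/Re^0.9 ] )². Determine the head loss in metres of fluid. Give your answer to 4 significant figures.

Cross-sectional area A = πD²/4 = π(0.1849)²/4 = 0.02685 m²; mean velocity V = Q/A = 0.008768/0.02685 = 0.3265 m/s.
Reynolds number Re = ρVD/μ = 859.2 · 0.3265 · 0.1849 / 0.0036 = 1.441e+04.
Re > 4000 → turbulent. Relative roughness ε/D = 5.8e-05/0.1849 = 0.000314. Swamee-Jain: f = 0.25/(log₁₀[0.000314/3.7 + 5.74/1.441e+04^0.9])² = 0.25/(log₁₀[8.48e-05 + 0.00104])² = 0.25/(-2.95)² = 0.02873.
Darcy-Weisbach: ΔP = f(L/D)(ρV²/2) = 0.02873·(18/0.1849)·(859.2·0.3265²/2) = 0.02873·97.35·45.81 = 128.1 Pa.
Head loss h_f = ΔP/(ρg) = 128.1/(859.2·9.81) = 0.01520 m.

h_f ≈ 0.01520 m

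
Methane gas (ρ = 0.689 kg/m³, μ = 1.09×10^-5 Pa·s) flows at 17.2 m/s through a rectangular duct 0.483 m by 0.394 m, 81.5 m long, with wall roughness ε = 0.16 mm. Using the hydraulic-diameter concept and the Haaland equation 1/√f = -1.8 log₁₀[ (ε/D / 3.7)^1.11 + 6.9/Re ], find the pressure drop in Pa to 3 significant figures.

Hydraulic diameter D_h = 4A/P = 4·(0.483·0.394)/(2·(0.483+0.394)) = 0.7612/1.754 = 0.434 m.
Re = ρVD_h/μ = 0.689·17.2·0.434/1.09e-05 = 4.718e+05.
ε/D_h = 0.00016/0.434 = 0.000369; Haaland gives 1/√f = -1.8 log₁₀[3.62e-05+1.46e-05] = 7.73, so f = 0.01674.
ΔP = f(L/D_h)(ρV²/2) = 0.01674·81.5/0.434·101.9 = 320.3 Pa.

ΔP ≈ 320 Pa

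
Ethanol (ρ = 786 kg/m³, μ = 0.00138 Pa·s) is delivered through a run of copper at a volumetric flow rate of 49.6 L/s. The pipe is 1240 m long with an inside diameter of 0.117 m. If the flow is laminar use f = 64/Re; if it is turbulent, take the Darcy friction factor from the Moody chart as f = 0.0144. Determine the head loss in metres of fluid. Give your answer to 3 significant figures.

Q = 49.6 L/s = 49.6/1000 = 0.0496 m³/s.
Cross-sectional area A = πD²/4 = π(0.117)²/4 = 0.01075 m²; mean velocity V = Q/A = 0.0496/0.01075 = 4.613 m/s.
Reynolds number Re = ρVD/μ = 786 · 4.613 · 0.117 / 0.00138 = 3.074e+05.
Re > 4000 → turbulent; use the Moody-chart value f = 0.0144.
Darcy-Weisbach: ΔP = f(L/D)(ρV²/2) = 0.0144·(1240/0.117)·(786·4.613²/2) = 0.0144·1.06e+04·8364 = 1.277e+06 Pa.
Head loss h_f = ΔP/(ρg) = 1.277e+06/(786·9.81) = 166 m.

h_f ≈ 166 m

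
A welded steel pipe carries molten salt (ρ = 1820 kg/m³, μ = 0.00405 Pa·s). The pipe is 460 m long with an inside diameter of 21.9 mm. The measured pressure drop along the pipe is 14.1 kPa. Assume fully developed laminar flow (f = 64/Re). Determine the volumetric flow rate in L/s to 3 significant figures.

Q ≈ 0.0427 L/s

For laminar flow, f = 64/Re with Re = ρVD/μ, so Darcy-Weisbach reduces to ΔP = 32μLV/D². Solving for V: V = ΔP·D²/(32μL) = 1.41e+04·(0.0219)²/(32·0.00405·460) = 0.1134 m/s.
Check: Re = ρVD/μ = 1820·0.1134·0.0219/0.00405 = 1116 < 2300, so the laminar assumption holds.
Q = V·A = 0.1134·(π/4·0.0219²) = 4.273e-05 m³/s = 0.0427 L/s.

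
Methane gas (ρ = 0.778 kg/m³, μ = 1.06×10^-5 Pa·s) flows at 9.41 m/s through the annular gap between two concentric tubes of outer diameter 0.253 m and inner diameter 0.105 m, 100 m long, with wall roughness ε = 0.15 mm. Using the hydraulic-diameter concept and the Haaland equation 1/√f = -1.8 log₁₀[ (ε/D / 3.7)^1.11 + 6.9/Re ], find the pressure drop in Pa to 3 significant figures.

ΔP ≈ 511 Pa

Hydraulic diameter D_h = 4A/P = D_o - D_i = 0.253 - 0.105 = 0.148 m.
Re = ρVD_h/μ = 0.778·9.41·0.148/1.06e-05 = 1.022e+05.
ε/D_h = 0.00015/0.148 = 0.00101; Haaland gives 1/√f = -1.8 log₁₀[0.000111+6.75e-05] = 6.747, so f = 0.02197.
ΔP = f(L/D_h)(ρV²/2) = 0.02197·100/0.148·34.45 = 511.3 Pa.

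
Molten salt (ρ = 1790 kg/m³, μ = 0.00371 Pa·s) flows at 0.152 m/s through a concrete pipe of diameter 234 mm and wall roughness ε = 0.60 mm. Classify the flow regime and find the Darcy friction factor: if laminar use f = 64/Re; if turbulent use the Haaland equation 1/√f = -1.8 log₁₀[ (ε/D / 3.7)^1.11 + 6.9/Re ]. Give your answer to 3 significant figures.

f ≈ 0.0312

Re = ρVD/μ = 1790·0.152·0.234/0.00371 = 1.716e+04.
Re > 4000 → turbulent. ε/D = 0.0006/0.234 = 0.00256; Haaland: 1/√f = -1.8 log₁₀[0.000311 + 0.000402] = 5.664, so f = 0.03117.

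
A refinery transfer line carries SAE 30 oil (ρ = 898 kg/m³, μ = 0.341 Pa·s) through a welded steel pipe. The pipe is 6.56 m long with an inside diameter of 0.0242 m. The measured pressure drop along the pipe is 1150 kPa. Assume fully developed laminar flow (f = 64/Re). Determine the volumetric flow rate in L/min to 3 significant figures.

Q ≈ 260 L/min

For laminar flow, f = 64/Re with Re = ρVD/μ, so Darcy-Weisbach reduces to ΔP = 32μLV/D². Solving for V: V = ΔP·D²/(32μL) = 1.15e+06·(0.0242)²/(32·0.341·6.56) = 9.408 m/s.
Check: Re = ρVD/μ = 898·9.408·0.0242/0.341 = 599.6 < 2300, so the laminar assumption holds.
Q = V·A = 9.408·(π/4·0.0242²) = 0.004328 m³/s = 260 L/min.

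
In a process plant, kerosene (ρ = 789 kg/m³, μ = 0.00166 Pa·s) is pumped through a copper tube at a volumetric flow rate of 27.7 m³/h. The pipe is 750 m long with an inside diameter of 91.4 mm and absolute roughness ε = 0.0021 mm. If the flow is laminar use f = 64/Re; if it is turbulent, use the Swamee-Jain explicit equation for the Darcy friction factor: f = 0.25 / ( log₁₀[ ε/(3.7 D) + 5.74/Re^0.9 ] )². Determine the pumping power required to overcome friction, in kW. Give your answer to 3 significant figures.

P ≈ 0.711 kW

Q = 27.7 m³/h = 27.7/3600 = 0.007694 m³/s.
Cross-sectional area A = πD²/4 = π(0.0914)²/4 = 0.006561 m²; mean velocity V = Q/A = 0.007694/0.006561 = 1.173 m/s.
Reynolds number Re = ρVD/μ = 789 · 1.173 · 0.0914 / 0.00166 = 5.095e+04.
Re > 4000 → turbulent. Relative roughness ε/D = 2.1e-06/0.0914 = 2.3e-05. Swamee-Jain: f = 0.25/(log₁₀[2.3e-05/3.7 + 5.74/5.095e+04^0.9])² = 0.25/(log₁₀[6.21e-06 + 0.000333])² = 0.25/(-3.469)² = 0.02077.
Darcy-Weisbach: ΔP = f(L/D)(ρV²/2) = 0.02077·(750/0.0914)·(789·1.173²/2) = 0.02077·8206·542.5 = 9.246e+04 Pa.
Pumping power P = QΔP = 0.007694·9.246e+04 = 711.5 W = 0.711 kW.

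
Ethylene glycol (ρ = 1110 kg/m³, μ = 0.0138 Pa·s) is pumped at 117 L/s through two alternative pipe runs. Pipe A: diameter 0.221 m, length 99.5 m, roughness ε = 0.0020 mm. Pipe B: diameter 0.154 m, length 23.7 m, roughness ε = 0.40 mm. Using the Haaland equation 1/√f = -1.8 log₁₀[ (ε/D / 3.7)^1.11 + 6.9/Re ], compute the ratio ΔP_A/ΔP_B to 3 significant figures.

Pipe A: V = Q/A = 0.117/0.03836 = 3.05 m/s; Re = 5.422e+04; ε/D = 9.05e-06; Haaland → f = 0.02036; ΔP_A = f(L/D)(ρV²/2) = 4.733e+04 Pa.
Pipe B: V = Q/A = 0.117/0.01863 = 6.281 m/s; Re = 7.781e+04; ε/D = 0.0026; Haaland → f = 0.02681; ΔP_B = f(L/D)(ρV²/2) = 9.034e+04 Pa.
ΔP_A/ΔP_B = 4.733e+04/9.034e+04 = 0.524.

ΔP_A/ΔP_B ≈ 0.524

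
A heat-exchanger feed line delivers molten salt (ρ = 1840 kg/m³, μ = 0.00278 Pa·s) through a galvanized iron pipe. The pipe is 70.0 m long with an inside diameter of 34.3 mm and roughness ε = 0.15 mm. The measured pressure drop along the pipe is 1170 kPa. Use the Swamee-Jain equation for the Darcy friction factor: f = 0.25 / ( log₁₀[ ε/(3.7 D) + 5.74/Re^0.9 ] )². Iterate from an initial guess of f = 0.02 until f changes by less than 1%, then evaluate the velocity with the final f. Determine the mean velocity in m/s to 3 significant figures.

Rearranging Darcy-Weisbach: V = √(2·ΔP·D/(f·L·ρ)). With ε/D = 0.00015/0.0343 = 0.00437, iterate starting from f = 0.02:
  f = 0.02 → V = √(2·1.17e+06·0.0343/(0.02·70·1840)) = 5.582 m/s; Re = ρVD/μ = 1.267e+05; f → 0.03021
  f = 0.03021 → V = 4.542 m/s; Re = 1.031e+05; f → 0.03042
Converged (Δf/f < 1%). With the final f = 0.03042: V = √(2·1.17e+06·0.0343/(0.03042·70·1840)) = 4.526 m/s.

V ≈ 4.53 m/s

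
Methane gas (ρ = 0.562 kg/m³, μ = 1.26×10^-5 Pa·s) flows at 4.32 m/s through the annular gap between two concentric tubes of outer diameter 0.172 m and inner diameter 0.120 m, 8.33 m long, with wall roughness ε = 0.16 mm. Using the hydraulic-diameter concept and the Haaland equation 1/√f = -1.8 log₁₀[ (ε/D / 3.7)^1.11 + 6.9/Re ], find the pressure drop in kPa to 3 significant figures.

Hydraulic diameter D_h = 4A/P = D_o - D_i = 0.172 - 0.12 = 0.052 m.
Re = ρVD_h/μ = 0.562·4.32·0.052/1.26e-05 = 1.002e+04.
ε/D_h = 0.00016/0.052 = 0.00308; Haaland gives 1/√f = -1.8 log₁₀[0.000381+0.000689] = 5.347, so f = 0.03497.
ΔP = f(L/D_h)(ρV²/2) = 0.03497·8.33/0.052·5.244 = 29.38 Pa.
ΔP = 0.0294 kPa.

ΔP ≈ 0.0294 kPa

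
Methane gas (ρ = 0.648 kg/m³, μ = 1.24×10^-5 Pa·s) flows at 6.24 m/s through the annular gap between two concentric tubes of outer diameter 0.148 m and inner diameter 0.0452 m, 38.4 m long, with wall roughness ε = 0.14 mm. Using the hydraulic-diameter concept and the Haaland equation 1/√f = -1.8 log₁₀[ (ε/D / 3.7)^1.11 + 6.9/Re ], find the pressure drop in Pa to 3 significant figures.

ΔP ≈ 123 Pa

Hydraulic diameter D_h = 4A/P = D_o - D_i = 0.148 - 0.0452 = 0.1028 m.
Re = ρVD_h/μ = 0.648·6.24·0.1028/1.24e-05 = 3.352e+04.
ε/D_h = 0.00014/0.1028 = 0.00136; Haaland gives 1/√f = -1.8 log₁₀[0.000154+0.000206] = 6.199, so f = 0.02603.
ΔP = f(L/D_h)(ρV²/2) = 0.02603·38.4/0.1028·12.62 = 122.7 Pa.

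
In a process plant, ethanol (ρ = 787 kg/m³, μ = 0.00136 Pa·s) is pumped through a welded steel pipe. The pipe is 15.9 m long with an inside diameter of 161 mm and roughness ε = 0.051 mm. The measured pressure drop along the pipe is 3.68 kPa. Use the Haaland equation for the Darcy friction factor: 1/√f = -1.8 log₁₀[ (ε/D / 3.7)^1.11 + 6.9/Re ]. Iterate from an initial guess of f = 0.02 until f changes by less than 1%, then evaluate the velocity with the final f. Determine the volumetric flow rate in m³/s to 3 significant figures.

Rearranging Darcy-Weisbach: V = √(2·ΔP·D/(f·L·ρ)). With ε/D = 5.1e-05/0.161 = 0.000317, iterate starting from f = 0.02:
  f = 0.02 → V = √(2·3680·0.161/(0.02·15.9·787)) = 2.176 m/s; Re = ρVD/μ = 2.027e+05; f → 0.01758
  f = 0.01758 → V = 2.321 m/s; Re = 2.162e+05; f → 0.01746
Converged (Δf/f < 1%). With the final f = 0.01746: V = √(2·3680·0.161/(0.01746·15.9·787)) = 2.329 m/s.
Q = V·A = 2.329·(π/4·0.161²) = 0.04741 m³/s = 0.0474 m³/s.

Q ≈ 0.0474 m³/s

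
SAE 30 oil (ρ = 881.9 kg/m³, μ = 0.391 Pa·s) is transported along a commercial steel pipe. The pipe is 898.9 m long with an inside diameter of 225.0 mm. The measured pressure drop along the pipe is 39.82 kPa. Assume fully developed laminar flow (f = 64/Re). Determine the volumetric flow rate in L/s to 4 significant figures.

For laminar flow, f = 64/Re with Re = ρVD/μ, so Darcy-Weisbach reduces to ΔP = 32μLV/D². Solving for V: V = ΔP·D²/(32μL) = 3.982e+04·(0.225)²/(32·0.391·898.9) = 0.1792 m/s.
Check: Re = ρVD/μ = 881.9·0.1792·0.225/0.391 = 90.96 < 2300, so the laminar assumption holds.
Q = V·A = 0.1792·(π/4·0.225²) = 0.007127 m³/s = 7.127 L/s.

Q ≈ 7.127 L/s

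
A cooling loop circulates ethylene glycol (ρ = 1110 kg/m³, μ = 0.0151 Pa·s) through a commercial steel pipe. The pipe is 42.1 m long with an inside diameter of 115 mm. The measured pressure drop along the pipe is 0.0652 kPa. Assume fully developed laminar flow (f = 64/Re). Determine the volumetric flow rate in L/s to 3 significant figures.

For laminar flow, f = 64/Re with Re = ρVD/μ, so Darcy-Weisbach reduces to ΔP = 32μLV/D². Solving for V: V = ΔP·D²/(32μL) = 65.2·(0.115)²/(32·0.0151·42.1) = 0.04239 m/s.
Check: Re = ρVD/μ = 1110·0.04239·0.115/0.0151 = 358.3 < 2300, so the laminar assumption holds.
Q = V·A = 0.04239·(π/4·0.115²) = 0.0004403 m³/s = 0.440 L/s.

Q ≈ 0.440 L/s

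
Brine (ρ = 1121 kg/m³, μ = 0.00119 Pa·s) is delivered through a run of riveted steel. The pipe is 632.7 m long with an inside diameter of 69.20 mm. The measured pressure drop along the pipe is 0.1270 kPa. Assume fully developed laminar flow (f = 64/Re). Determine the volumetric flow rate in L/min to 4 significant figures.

For laminar flow, f = 64/Re with Re = ρVD/μ, so Darcy-Weisbach reduces to ΔP = 32μLV/D². Solving for V: V = ΔP·D²/(32μL) = 127·(0.0692)²/(32·0.00119·632.7) = 0.02524 m/s.
Check: Re = ρVD/μ = 1121·0.02524·0.0692/0.00119 = 1645 < 2300, so the laminar assumption holds.
Q = V·A = 0.02524·(π/4·0.0692²) = 9.493e-05 m³/s = 5.696 L/min.

Q ≈ 5.696 L/min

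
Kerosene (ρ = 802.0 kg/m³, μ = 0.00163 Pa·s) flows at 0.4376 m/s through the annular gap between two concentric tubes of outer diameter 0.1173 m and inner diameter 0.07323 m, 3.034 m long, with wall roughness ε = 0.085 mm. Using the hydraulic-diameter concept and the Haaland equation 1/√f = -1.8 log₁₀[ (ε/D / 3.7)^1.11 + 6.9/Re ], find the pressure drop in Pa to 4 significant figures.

Hydraulic diameter D_h = 4A/P = D_o - D_i = 0.1173 - 0.07323 = 0.04407 m.
Re = ρVD_h/μ = 802·0.4376·0.04407/0.00163 = 9489.
ε/D_h = 8.5e-05/0.04407 = 0.00193; Haaland gives 1/√f = -1.8 log₁₀[0.000227+0.000727] = 5.437, so f = 0.03383.
ΔP = f(L/D_h)(ρV²/2) = 0.03383·3.034/0.04407·76.79 = 178.9 Pa.

ΔP ≈ 178.9 Pa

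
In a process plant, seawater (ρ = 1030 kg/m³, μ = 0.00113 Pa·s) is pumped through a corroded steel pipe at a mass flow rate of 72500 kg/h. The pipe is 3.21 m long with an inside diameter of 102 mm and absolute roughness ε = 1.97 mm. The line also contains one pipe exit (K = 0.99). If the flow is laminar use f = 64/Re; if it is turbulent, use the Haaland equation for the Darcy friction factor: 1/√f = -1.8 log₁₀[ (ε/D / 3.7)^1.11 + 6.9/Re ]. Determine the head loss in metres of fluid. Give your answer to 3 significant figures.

ṁ = 72500 kg/h = 72500/3600 = 20.14 kg/s.
A = πD²/4 = π(0.102)²/4 = 0.008171 m²; mean velocity V = ṁ/(ρA) = 20.14/(1030 · 0.008171) = 2.393 m/s.
Reynolds number Re = ρVD/μ = 1030 · 2.393 · 0.102 / 0.00113 = 2.225e+05.
Re > 4000 → turbulent. Relative roughness ε/D = 0.00197/0.102 = 0.0193. Haaland: 1/√f = -1.8 log₁₀[(0.0193/3.7)^1.11 + 6.9/2.225e+05] = -1.8 log₁₀[0.00293 + 3.1e-05] = 4.552, so f = 0.04826.
Total minor-loss coefficient ΣK = 1·0.99 = 0.99.
ΔP = [f·L/D + ΣK]·(ρV²/2) = [0.04826·3.21/0.102 + 0.99]·(1030·2.393²/2) = [1.519 + 0.99]·2949 = 7398 Pa.
Head loss h_f = ΔP/(ρg) = 7398/(1030·9.81) = 0.732 m.

h_f ≈ 0.732 m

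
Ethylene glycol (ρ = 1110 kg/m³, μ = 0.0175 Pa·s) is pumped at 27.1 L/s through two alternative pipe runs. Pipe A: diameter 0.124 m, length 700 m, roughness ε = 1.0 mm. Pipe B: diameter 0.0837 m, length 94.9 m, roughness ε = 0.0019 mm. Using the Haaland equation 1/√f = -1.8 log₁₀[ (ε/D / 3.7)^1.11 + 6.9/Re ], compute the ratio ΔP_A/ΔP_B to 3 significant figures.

Pipe A: V = Q/A = 0.0271/0.01208 = 2.244 m/s; Re = 1.765e+04; ε/D = 0.00806; Haaland → f = 0.03872; ΔP_A = f(L/D)(ρV²/2) = 6.109e+05 Pa.
Pipe B: V = Q/A = 0.0271/0.005502 = 4.925 m/s; Re = 2.615e+04; ε/D = 2.27e-05; Haaland → f = 0.02414; ΔP_B = f(L/D)(ρV²/2) = 3.684e+05 Pa.
ΔP_A/ΔP_B = 6.109e+05/3.684e+05 = 1.66.

ΔP_A/ΔP_B ≈ 1.66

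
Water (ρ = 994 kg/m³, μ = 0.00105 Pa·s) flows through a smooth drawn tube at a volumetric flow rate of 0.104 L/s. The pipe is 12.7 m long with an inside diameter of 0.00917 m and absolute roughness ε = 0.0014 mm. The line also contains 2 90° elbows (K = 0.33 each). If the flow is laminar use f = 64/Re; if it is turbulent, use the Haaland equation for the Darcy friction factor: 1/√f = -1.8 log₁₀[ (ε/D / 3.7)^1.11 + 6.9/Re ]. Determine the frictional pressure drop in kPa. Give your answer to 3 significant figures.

ΔP ≈ 49.6 kPa

Q = 0.104 L/s = 0.104/1000 = 0.000104 m³/s.
Cross-sectional area A = πD²/4 = π(0.00917)²/4 = 6.604e-05 m²; mean velocity V = Q/A = 0.000104/6.604e-05 = 1.575 m/s.
Reynolds number Re = ρVD/μ = 994 · 1.575 · 0.00917 / 0.00105 = 1.367e+04.
Re > 4000 → turbulent. Relative roughness ε/D = 1.4e-06/0.00917 = 0.000153. Haaland: 1/√f = -1.8 log₁₀[(0.000153/3.7)^1.11 + 6.9/1.367e+04] = -1.8 log₁₀[1.36e-05 + 0.000505] = 5.914, so f = 0.02859.
Total minor-loss coefficient ΣK = 2·0.33 = 0.66.
ΔP = [f·L/D + ΣK]·(ρV²/2) = [0.02859·12.7/0.00917 + 0.66]·(994·1.575²/2) = [39.6 + 0.66]·1232 = 4.962e+04 Pa.
ΔP = 4.962e+04 Pa = 49.6 kPa.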